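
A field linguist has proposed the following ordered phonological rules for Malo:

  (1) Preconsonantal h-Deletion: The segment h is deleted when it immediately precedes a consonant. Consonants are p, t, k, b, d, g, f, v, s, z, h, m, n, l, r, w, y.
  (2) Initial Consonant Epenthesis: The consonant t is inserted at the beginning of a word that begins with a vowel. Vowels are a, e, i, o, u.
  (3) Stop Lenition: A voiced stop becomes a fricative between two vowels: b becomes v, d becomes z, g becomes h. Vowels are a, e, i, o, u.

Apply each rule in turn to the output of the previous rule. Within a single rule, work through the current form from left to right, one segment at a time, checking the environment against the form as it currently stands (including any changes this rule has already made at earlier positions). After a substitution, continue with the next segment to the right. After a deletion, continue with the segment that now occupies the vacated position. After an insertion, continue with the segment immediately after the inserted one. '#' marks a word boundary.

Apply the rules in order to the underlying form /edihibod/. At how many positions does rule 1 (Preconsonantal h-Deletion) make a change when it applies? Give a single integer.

(1) Preconsonantal h-Deletion: no change — [edihibod]
(2) Initial Consonant Epenthesis: [edihibod] → [tedihibod]
(3) Stop Lenition: [tedihibod] → [tezihivod]
Rule 1 changed 0 position(s).

0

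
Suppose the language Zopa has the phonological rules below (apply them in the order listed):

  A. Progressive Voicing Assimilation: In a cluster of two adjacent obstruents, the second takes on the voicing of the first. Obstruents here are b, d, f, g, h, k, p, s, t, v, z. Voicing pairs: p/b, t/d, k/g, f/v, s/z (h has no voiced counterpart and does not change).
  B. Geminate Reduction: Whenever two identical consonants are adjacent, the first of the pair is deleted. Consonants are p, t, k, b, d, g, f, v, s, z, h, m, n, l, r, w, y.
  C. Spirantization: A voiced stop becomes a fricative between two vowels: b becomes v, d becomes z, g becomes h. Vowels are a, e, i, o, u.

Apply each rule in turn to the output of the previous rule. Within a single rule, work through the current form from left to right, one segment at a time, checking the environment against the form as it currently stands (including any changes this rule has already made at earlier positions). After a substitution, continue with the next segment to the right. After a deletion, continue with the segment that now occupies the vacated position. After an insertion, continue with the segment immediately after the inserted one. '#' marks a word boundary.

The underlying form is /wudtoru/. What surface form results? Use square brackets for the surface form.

A Progressive Voicing Assimilation: [wudtoru] → [wuddoru]
B Geminate Reduction: [wuddoru] → [wudoru]
C Spirantization: [wudoru] → [wuzoru]

[wuzoru]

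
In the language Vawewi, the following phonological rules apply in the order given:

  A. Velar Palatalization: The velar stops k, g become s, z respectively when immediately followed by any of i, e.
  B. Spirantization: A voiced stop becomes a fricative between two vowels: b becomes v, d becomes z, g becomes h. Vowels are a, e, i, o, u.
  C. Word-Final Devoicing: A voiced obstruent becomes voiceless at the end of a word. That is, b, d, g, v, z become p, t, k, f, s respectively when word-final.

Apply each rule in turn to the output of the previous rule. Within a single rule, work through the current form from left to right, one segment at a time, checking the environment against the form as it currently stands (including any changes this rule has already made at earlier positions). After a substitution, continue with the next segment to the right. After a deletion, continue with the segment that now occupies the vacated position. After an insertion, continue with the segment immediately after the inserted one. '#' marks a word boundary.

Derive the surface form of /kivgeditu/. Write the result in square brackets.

[sivzezitu]

A Velar Palatalization: [kivgeditu] → [sivzeditu]
B Spirantization: [sivzeditu] → [sivzezitu]
C Word-Final Devoicing: no change — [sivzezitu]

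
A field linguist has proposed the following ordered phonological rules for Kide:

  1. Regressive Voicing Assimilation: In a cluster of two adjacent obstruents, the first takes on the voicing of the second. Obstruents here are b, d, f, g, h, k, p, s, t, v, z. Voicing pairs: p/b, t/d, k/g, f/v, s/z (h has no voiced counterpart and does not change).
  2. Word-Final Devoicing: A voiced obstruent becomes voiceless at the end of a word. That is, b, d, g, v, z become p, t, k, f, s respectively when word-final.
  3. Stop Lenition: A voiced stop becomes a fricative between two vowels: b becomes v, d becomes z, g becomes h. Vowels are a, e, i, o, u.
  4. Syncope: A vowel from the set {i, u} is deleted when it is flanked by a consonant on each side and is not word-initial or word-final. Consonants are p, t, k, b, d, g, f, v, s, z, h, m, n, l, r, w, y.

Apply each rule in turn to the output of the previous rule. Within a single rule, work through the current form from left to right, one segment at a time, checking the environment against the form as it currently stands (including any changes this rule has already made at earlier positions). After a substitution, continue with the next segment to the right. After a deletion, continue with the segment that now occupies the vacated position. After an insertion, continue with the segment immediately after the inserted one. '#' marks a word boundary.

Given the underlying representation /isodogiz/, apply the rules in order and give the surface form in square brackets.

[isozohs]

1 Regressive Voicing Assimilation: no change — [isodogiz]
2 Word-Final Devoicing: [isodogiz] → [isodogis]
3 Stop Lenition: [isodogis] → [isozohis]
4 Syncope: [isozohis] → [isozohs]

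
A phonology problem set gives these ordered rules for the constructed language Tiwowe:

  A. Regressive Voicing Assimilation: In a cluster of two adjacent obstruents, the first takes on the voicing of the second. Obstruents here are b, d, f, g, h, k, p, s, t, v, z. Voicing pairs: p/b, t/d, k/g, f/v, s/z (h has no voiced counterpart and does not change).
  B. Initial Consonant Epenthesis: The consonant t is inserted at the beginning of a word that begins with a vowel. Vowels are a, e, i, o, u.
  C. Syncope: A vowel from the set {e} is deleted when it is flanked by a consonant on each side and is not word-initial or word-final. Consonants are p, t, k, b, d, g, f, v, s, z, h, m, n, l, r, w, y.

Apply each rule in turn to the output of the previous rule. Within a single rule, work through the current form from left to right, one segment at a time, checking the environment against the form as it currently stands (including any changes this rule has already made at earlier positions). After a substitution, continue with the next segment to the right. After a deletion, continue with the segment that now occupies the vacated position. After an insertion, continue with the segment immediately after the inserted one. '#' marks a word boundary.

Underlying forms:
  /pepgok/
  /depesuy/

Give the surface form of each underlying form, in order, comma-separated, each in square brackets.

[pbgok], [dpsuy]

/pepgok/:
  A Regressive Voicing Assimilation: [pepgok] → [pebgok]
  B Initial Consonant Epenthesis: no change — [pebgok]
  C Syncope: [pebgok] → [pbgok]
/depesuy/:
  A Regressive Voicing Assimilation: no change — [depesuy]
  B Initial Consonant Epenthesis: no change — [depesuy]
  C Syncope: [depesuy] → [dpsuy]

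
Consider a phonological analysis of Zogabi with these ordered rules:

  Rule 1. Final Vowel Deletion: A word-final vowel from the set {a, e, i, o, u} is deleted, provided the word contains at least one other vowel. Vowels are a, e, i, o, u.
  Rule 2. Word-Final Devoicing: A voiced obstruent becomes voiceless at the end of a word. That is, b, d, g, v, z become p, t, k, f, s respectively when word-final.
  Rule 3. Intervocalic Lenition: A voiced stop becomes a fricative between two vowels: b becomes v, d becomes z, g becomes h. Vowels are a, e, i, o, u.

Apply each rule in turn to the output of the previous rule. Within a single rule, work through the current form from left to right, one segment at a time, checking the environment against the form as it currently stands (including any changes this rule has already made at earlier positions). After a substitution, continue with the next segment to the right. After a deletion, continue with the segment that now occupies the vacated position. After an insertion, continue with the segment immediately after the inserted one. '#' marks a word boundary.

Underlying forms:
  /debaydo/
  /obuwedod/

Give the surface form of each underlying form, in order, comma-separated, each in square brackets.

/debaydo/:
  Rule 1 Final Vowel Deletion: [debaydo] → [debayd]
  Rule 2 Word-Final Devoicing: [debayd] → [debayt]
  Rule 3 Intervocalic Lenition: [debayt] → [devayt]
/obuwedod/:
  Rule 1 Final Vowel Deletion: no change — [obuwedod]
  Rule 2 Word-Final Devoicing: [obuwedod] → [obuwedot]
  Rule 3 Intervocalic Lenition: [obuwedot] → [ovuwezot]

[devayt], [ovuwezot]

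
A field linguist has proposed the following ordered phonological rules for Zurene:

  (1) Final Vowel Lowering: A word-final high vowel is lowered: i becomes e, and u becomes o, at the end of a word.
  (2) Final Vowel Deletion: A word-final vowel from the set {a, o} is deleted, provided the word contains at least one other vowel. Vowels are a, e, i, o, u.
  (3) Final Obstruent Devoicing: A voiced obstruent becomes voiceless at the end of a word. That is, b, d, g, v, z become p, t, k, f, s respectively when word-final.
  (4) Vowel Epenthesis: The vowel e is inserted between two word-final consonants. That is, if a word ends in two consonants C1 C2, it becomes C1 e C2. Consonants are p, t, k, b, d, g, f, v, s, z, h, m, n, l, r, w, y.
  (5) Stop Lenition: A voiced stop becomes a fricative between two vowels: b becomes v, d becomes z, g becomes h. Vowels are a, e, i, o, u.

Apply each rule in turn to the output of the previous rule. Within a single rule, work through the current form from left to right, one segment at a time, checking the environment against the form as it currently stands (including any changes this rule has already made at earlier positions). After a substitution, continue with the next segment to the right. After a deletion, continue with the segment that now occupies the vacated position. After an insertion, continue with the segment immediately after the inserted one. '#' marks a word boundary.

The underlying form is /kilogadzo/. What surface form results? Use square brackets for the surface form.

[kilohazes]

(1) Final Vowel Lowering: no change — [kilogadzo]
(2) Final Vowel Deletion: [kilogadzo] → [kilogadz]
(3) Final Obstruent Devoicing: [kilogadz] → [kilogads]
(4) Vowel Epenthesis: [kilogads] → [kilogades]
(5) Stop Lenition: [kilogades] → [kilohazes]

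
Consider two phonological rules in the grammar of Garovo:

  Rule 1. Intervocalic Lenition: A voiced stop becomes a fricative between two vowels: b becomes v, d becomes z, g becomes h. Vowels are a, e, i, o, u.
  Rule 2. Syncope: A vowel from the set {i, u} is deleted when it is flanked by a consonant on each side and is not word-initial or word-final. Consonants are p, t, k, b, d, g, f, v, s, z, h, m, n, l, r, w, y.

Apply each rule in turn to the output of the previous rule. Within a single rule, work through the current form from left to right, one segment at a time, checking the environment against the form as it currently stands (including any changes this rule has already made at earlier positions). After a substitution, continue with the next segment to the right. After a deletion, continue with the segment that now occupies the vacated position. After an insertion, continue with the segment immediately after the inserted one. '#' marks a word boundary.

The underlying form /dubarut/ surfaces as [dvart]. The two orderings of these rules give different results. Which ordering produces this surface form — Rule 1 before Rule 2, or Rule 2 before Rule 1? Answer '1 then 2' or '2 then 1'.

1 then 2

Order 1 then 2:
  1 Intervocalic Lenition: [dubarut] → [duvarut]
  2 Syncope: [duvarut] → [dvart]
  result: [dvart]
Order 2 then 1:
  2 Syncope: [dubarut] → [dbart]
  1 Intervocalic Lenition: no change — [dbart]
  result: [dbart]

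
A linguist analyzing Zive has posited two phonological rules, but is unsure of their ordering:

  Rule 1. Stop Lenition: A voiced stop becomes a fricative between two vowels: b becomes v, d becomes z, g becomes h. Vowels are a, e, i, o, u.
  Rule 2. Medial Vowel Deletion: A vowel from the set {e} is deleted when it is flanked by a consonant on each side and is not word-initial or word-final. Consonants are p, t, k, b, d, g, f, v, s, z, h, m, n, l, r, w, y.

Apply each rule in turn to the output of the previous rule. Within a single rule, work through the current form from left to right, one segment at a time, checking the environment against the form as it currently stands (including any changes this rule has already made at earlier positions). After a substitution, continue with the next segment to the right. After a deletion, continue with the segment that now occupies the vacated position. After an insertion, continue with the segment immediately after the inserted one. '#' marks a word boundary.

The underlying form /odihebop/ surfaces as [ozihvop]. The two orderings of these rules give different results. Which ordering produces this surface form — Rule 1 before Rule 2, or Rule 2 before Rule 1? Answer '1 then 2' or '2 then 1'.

Order 1 then 2:
  1 Stop Lenition: [odihebop] → [ozihevop]
  2 Medial Vowel Deletion: [ozihevop] → [ozihvop]
  result: [ozihvop]
Order 2 then 1:
  2 Medial Vowel Deletion: [odihebop] → [odihbop]
  1 Stop Lenition: [odihbop] → [ozihbop]
  result: [ozihbop]

1 then 2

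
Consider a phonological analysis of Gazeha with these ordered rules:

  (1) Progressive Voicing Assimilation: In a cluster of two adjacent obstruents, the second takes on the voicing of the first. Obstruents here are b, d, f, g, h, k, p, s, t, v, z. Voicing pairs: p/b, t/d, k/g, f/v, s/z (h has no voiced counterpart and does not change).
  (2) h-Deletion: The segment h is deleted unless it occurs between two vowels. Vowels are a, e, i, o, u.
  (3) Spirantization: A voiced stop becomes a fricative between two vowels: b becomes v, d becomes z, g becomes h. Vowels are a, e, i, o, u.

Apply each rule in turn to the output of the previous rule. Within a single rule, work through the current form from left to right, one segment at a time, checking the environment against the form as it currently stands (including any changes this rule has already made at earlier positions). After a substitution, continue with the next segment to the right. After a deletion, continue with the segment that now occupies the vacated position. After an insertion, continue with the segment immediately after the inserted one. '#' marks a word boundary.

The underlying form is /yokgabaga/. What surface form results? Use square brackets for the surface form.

[yokkavaha]

(1) Progressive Voicing Assimilation: [yokgabaga] → [yokkabaga]
(2) h-Deletion: no change — [yokkabaga]
(3) Spirantization: [yokkabaga] → [yokkavaha]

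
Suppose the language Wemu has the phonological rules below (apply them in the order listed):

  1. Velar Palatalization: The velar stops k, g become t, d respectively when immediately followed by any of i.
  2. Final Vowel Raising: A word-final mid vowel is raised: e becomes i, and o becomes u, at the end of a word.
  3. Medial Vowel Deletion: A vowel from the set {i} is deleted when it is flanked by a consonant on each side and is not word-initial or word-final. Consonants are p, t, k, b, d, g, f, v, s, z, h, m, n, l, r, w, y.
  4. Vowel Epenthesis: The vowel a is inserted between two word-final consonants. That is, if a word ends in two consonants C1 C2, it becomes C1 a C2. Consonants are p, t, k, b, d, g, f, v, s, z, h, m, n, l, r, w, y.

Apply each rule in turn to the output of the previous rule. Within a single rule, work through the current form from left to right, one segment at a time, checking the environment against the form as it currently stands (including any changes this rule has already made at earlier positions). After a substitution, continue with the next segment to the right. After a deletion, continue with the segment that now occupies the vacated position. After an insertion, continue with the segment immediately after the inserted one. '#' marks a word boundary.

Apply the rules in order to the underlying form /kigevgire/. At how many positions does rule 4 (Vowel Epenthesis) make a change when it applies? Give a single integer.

0

1 Velar Palatalization: [kigevgire] → [tigevdire]
2 Final Vowel Raising: [tigevdire] → [tigevdiri]
3 Medial Vowel Deletion: [tigevdiri] → [tgevdri]
4 Vowel Epenthesis: no change — [tgevdri]
Rule 4 changed 0 position(s).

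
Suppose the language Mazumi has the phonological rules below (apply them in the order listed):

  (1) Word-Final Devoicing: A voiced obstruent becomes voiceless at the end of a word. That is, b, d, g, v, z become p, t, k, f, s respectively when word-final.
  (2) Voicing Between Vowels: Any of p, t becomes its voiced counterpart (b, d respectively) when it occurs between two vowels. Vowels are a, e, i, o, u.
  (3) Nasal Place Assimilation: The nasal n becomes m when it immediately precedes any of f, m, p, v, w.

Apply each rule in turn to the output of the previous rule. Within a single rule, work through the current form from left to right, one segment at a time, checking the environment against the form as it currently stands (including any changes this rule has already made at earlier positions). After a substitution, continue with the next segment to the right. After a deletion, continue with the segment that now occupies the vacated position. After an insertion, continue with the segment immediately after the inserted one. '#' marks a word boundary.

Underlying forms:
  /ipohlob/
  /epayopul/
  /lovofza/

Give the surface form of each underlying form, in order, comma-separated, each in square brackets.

[ibohlop], [ebayobul], [lovofza]

/ipohlob/:
  (1) Word-Final Devoicing: [ipohlob] → [ipohlop]
  (2) Voicing Between Vowels: [ipohlop] → [ibohlop]
  (3) Nasal Place Assimilation: no change — [ibohlop]
/epayopul/:
  (1) Word-Final Devoicing: no change — [epayopul]
  (2) Voicing Between Vowels: [epayopul] → [ebayobul]
  (3) Nasal Place Assimilation: no change — [ebayobul]
/lovofza/:
  (1) Word-Final Devoicing: no change — [lovofza]
  (2) Voicing Between Vowels: no change — [lovofza]
  (3) Nasal Place Assimilation: no change — [lovofza]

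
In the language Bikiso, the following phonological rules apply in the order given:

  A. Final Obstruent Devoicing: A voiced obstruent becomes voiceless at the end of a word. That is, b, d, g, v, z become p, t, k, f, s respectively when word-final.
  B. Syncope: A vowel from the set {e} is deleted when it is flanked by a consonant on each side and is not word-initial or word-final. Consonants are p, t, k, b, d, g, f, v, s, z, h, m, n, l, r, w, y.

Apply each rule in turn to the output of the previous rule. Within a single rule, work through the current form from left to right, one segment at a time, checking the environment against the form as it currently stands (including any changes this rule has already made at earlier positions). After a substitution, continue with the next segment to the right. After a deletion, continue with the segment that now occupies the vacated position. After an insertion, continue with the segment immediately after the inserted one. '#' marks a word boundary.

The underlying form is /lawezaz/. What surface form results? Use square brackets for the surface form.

[lawzas]

A Final Obstruent Devoicing: [lawezaz] → [lawezas]
B Syncope: [lawezas] → [lawzas]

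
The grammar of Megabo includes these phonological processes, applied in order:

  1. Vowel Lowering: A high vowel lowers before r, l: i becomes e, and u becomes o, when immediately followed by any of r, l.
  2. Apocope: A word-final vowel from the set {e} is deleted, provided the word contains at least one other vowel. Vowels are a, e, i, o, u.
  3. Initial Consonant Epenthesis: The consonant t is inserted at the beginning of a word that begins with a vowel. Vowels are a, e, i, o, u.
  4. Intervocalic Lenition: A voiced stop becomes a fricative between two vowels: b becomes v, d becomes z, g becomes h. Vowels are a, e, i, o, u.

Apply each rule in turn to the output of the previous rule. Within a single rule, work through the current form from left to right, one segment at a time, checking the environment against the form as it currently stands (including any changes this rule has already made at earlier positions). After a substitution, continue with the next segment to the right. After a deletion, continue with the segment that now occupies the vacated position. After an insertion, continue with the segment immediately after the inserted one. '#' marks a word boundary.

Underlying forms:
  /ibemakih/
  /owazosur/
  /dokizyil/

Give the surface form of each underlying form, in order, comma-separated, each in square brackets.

[tivemakih], [towazosor], [dokizyel]

/ibemakih/:
  1 Vowel Lowering: no change — [ibemakih]
  2 Apocope: no change — [ibemakih]
  3 Initial Consonant Epenthesis: [ibemakih] → [tibemakih]
  4 Intervocalic Lenition: [tibemakih] → [tivemakih]
/owazosur/:
  1 Vowel Lowering: [owazosur] → [owazosor]
  2 Apocope: no change — [owazosor]
  3 Initial Consonant Epenthesis: [owazosor] → [towazosor]
  4 Intervocalic Lenition: no change — [towazosor]
/dokizyil/:
  1 Vowel Lowering: [dokizyil] → [dokizyel]
  2 Apocope: no change — [dokizyel]
  3 Initial Consonant Epenthesis: no change — [dokizyel]
  4 Intervocalic Lenition: no change — [dokizyel]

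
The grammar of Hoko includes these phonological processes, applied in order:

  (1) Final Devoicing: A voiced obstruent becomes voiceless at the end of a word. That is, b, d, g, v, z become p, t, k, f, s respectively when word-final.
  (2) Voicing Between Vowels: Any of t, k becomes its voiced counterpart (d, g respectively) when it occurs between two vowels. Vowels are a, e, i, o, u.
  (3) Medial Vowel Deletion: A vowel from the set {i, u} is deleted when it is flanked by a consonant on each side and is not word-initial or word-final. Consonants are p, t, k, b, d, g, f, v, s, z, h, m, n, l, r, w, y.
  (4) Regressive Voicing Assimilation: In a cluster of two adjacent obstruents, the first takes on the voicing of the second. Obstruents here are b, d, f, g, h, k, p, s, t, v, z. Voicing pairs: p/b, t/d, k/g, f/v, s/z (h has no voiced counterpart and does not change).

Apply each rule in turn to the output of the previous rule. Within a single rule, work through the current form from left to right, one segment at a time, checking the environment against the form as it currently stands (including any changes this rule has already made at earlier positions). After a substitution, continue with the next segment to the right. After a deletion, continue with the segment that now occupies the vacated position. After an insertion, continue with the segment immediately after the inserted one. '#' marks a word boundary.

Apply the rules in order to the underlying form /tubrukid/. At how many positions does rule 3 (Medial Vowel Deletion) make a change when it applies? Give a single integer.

(1) Final Devoicing: [tubrukid] → [tubrukit]
(2) Voicing Between Vowels: [tubrukit] → [tubrugit]
(3) Medial Vowel Deletion: [tubrugit] → [tbrgt]
(4) Regressive Voicing Assimilation: [tbrgt] → [dbrkt]
Rule 3 changed 3 position(s).

3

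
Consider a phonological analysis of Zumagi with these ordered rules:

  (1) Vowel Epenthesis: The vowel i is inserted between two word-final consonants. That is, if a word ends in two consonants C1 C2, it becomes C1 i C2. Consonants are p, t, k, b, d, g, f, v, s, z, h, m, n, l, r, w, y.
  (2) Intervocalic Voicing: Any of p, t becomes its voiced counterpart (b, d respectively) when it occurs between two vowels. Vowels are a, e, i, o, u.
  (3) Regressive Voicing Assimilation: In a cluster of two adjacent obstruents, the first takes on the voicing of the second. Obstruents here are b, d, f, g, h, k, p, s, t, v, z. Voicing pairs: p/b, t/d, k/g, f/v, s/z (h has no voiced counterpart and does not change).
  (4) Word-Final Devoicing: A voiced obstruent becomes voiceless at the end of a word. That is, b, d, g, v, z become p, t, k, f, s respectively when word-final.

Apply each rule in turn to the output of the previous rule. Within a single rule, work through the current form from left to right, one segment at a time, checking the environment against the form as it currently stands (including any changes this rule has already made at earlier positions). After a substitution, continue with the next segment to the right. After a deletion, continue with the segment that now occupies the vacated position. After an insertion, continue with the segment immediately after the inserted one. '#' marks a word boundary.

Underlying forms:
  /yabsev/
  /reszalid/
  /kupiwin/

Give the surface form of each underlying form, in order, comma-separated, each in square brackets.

[yapsef], [rezzalit], [kubiwin]

/yabsev/:
  (1) Vowel Epenthesis: no change — [yabsev]
  (2) Intervocalic Voicing: no change — [yabsev]
  (3) Regressive Voicing Assimilation: [yabsev] → [yapsev]
  (4) Word-Final Devoicing: [yapsev] → [yapsef]
/reszalid/:
  (1) Vowel Epenthesis: no change — [reszalid]
  (2) Intervocalic Voicing: no change — [reszalid]
  (3) Regressive Voicing Assimilation: [reszalid] → [rezzalid]
  (4) Word-Final Devoicing: [rezzalid] → [rezzalit]
/kupiwin/:
  (1) Vowel Epenthesis: no change — [kupiwin]
  (2) Intervocalic Voicing: [kupiwin] → [kubiwin]
  (3) Regressive Voicing Assimilation: no change — [kubiwin]
  (4) Word-Final Devoicing: no change — [kubiwin]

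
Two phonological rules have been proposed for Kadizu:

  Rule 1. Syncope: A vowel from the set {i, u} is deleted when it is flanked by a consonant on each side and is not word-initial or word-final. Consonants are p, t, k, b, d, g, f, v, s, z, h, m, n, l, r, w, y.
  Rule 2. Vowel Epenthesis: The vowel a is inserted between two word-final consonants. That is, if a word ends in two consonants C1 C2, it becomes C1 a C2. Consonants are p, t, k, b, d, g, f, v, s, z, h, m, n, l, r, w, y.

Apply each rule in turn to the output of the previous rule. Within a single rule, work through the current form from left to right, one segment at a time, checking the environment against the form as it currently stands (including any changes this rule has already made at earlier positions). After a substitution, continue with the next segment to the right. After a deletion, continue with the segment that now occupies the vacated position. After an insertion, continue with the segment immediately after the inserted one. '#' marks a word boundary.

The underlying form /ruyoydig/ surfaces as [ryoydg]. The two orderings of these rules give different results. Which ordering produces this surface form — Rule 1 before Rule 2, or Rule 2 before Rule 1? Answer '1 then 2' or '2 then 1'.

Order 1 then 2:
  1 Syncope: [ruyoydig] → [ryoydg]
  2 Vowel Epenthesis: [ryoydg] → [ryoydag]
  result: [ryoydag]
Order 2 then 1:
  2 Vowel Epenthesis: no change — [ruyoydig]
  1 Syncope: [ruyoydig] → [ryoydg]
  result: [ryoydg]

2 then 1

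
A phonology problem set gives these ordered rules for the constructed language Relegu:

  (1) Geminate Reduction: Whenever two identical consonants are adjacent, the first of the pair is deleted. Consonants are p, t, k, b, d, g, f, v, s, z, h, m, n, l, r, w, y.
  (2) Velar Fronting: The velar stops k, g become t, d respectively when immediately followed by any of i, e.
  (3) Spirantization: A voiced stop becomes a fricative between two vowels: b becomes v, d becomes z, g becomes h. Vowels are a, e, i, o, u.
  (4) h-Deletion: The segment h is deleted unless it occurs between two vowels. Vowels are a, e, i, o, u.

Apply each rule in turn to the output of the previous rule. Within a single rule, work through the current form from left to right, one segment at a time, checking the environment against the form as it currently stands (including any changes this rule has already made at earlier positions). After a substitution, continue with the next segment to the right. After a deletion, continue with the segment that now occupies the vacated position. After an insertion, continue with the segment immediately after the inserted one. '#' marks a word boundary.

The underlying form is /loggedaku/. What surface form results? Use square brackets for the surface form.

(1) Geminate Reduction: [loggedaku] → [logedaku]
(2) Velar Fronting: [logedaku] → [lodedaku]
(3) Spirantization: [lodedaku] → [lozezaku]
(4) h-Deletion: no change — [lozezaku]

[lozezaku]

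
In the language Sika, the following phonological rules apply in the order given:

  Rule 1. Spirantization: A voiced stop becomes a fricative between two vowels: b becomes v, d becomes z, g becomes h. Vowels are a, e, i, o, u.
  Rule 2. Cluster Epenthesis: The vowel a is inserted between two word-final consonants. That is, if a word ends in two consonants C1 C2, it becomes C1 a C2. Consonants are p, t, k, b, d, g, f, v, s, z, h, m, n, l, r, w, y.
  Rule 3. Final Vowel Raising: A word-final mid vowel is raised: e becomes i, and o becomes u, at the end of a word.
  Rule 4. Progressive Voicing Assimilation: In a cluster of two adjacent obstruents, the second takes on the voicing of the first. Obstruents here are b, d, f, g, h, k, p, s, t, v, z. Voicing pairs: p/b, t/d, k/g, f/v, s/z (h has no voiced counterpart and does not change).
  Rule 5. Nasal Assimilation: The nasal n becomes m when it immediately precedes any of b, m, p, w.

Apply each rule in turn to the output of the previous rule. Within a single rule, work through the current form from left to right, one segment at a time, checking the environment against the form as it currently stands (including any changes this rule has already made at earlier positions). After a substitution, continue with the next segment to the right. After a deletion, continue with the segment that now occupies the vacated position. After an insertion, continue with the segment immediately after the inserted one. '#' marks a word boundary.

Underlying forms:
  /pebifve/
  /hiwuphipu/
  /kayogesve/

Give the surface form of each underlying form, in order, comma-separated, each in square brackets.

/pebifve/:
  Rule 1 Spirantization: [pebifve] → [pevifve]
  Rule 2 Cluster Epenthesis: no change — [pevifve]
  Rule 3 Final Vowel Raising: [pevifve] → [pevifvi]
  Rule 4 Progressive Voicing Assimilation: [pevifvi] → [peviffi]
  Rule 5 Nasal Assimilation: no change — [peviffi]
/hiwuphipu/:
  Rule 1 Spirantization: no change — [hiwuphipu]
  Rule 2 Cluster Epenthesis: no change — [hiwuphipu]
  Rule 3 Final Vowel Raising: no change — [hiwuphipu]
  Rule 4 Progressive Voicing Assimilation: no change — [hiwuphipu]
  Rule 5 Nasal Assimilation: no change — [hiwuphipu]
/kayogesve/:
  Rule 1 Spirantization: [kayogesve] → [kayohesve]
  Rule 2 Cluster Epenthesis: no change — [kayohesve]
  Rule 3 Final Vowel Raising: [kayohesve] → [kayohesvi]
  Rule 4 Progressive Voicing Assimilation: [kayohesvi] → [kayohesfi]
  Rule 5 Nasal Assimilation: no change — [kayohesfi]

[peviffi], [hiwuphipu], [kayohesfi]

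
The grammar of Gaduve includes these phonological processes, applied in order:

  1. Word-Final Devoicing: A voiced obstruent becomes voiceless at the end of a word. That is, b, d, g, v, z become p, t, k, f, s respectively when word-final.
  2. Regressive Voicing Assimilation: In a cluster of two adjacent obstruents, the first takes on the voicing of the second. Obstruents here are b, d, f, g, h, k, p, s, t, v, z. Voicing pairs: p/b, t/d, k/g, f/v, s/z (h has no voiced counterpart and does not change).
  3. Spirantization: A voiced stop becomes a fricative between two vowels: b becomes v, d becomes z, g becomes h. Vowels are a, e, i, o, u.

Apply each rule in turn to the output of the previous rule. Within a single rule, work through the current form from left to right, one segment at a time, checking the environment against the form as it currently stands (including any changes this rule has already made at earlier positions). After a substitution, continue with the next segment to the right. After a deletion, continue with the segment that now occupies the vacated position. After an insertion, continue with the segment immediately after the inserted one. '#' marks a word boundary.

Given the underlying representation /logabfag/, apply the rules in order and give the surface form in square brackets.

1 Word-Final Devoicing: [logabfag] → [logabfak]
2 Regressive Voicing Assimilation: [logabfak] → [logapfak]
3 Spirantization: [logapfak] → [lohapfak]

[lohapfak]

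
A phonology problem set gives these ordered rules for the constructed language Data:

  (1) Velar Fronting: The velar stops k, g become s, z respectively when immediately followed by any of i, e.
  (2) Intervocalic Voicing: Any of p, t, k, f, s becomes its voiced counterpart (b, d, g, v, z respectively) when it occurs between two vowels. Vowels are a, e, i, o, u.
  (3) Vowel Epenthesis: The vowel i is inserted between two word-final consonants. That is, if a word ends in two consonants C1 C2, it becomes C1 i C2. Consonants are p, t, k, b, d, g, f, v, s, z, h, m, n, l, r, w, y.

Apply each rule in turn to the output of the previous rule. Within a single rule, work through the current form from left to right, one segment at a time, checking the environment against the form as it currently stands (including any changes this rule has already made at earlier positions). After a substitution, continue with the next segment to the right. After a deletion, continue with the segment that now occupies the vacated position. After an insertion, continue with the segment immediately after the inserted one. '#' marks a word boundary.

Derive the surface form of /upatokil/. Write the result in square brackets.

[ubadozil]

(1) Velar Fronting: [upatokil] → [upatosil]
(2) Intervocalic Voicing: [upatosil] → [ubadozil]
(3) Vowel Epenthesis: no change — [ubadozil]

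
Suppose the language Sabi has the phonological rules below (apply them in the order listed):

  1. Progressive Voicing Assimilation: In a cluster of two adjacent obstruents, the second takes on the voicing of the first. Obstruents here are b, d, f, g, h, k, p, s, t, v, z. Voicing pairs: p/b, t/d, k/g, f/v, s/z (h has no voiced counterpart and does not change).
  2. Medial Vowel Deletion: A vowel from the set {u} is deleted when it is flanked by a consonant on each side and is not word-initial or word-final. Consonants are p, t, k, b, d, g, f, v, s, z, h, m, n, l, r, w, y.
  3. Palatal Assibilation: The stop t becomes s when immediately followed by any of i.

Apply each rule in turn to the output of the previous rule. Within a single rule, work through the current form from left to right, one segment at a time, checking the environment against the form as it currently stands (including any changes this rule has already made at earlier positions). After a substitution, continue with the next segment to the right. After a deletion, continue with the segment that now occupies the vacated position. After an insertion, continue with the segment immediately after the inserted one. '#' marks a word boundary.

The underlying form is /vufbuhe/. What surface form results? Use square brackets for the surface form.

[vfphe]

1 Progressive Voicing Assimilation: [vufbuhe] → [vufpuhe]
2 Medial Vowel Deletion: [vufpuhe] → [vfphe]
3 Palatal Assibilation: no change — [vfphe]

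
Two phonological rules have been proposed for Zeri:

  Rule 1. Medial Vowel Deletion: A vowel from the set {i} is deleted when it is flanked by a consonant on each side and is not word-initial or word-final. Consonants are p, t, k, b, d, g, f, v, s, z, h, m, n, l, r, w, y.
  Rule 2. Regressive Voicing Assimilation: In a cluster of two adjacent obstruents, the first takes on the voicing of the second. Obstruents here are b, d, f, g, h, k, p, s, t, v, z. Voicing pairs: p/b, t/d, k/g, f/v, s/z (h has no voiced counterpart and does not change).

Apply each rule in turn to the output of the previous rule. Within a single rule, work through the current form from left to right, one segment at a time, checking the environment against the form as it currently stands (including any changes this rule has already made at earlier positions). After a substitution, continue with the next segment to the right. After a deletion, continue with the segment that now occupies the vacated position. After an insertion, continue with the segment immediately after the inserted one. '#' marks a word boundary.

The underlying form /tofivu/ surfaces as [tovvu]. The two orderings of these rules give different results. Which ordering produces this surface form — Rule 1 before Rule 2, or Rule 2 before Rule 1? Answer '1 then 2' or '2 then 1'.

1 then 2

Order 1 then 2:
  1 Medial Vowel Deletion: [tofivu] → [tofvu]
  2 Regressive Voicing Assimilation: [tofvu] → [tovvu]
  result: [tovvu]
Order 2 then 1:
  2 Regressive Voicing Assimilation: no change — [tofivu]
  1 Medial Vowel Deletion: [tofivu] → [tofvu]
  result: [tofvu]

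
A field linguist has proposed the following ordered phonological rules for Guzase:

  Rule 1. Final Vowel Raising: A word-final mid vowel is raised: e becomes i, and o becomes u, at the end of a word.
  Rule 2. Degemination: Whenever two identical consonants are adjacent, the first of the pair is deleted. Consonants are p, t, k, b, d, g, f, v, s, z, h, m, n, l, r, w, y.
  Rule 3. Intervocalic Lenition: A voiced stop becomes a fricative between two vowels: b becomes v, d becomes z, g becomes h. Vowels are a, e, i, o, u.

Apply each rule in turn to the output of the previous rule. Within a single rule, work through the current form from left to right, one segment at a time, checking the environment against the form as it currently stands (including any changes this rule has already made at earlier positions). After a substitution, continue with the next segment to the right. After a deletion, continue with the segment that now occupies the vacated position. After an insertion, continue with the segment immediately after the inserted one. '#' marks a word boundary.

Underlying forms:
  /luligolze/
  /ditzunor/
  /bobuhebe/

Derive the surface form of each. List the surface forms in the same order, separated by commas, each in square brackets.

/luligolze/:
  Rule 1 Final Vowel Raising: [luligolze] → [luligolzi]
  Rule 2 Degemination: no change — [luligolzi]
  Rule 3 Intervocalic Lenition: [luligolzi] → [luliholzi]
/ditzunor/:
  Rule 1 Final Vowel Raising: no change — [ditzunor]
  Rule 2 Degemination: no change — [ditzunor]
  Rule 3 Intervocalic Lenition: no change — [ditzunor]
/bobuhebe/:
  Rule 1 Final Vowel Raising: [bobuhebe] → [bobuhebi]
  Rule 2 Degemination: no change — [bobuhebi]
  Rule 3 Intervocalic Lenition: [bobuhebi] → [bovuhevi]

[luliholzi], [ditzunor], [bovuhevi]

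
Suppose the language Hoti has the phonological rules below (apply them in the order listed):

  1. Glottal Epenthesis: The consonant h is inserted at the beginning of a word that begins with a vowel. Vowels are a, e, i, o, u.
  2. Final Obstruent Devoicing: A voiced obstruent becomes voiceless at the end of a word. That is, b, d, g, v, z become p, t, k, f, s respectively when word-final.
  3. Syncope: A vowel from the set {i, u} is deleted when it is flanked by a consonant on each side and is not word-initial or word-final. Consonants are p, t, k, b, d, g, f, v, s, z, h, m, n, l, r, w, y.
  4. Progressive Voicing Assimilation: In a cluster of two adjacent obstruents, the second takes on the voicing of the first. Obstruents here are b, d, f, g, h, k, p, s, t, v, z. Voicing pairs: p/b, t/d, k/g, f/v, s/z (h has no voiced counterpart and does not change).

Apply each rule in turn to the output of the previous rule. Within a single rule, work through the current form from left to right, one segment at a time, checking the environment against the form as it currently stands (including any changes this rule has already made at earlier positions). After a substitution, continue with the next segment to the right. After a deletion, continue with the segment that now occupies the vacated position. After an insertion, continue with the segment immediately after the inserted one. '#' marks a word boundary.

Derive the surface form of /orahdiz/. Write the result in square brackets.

1 Glottal Epenthesis: [orahdiz] → [horahdiz]
2 Final Obstruent Devoicing: [horahdiz] → [horahdis]
3 Syncope: [horahdis] → [horahds]
4 Progressive Voicing Assimilation: [horahds] → [horahts]

[horahts]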